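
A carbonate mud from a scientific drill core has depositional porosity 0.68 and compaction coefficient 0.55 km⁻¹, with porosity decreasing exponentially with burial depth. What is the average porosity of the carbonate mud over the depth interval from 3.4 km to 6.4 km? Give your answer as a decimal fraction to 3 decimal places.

⟨phi⟩ = (1/(d₂−d₁)) ∫ phi₀ e^(−βd) dd = phi₀·(e^(−β·d₁) − e^(−β·d₂)) / (β·(d₂−d₁))
e^(−0.55×3.4) = 0.1541; e^(−0.55×6.4) = 0.0296
⟨phi⟩ = 0.68 × (0.1541 − 0.0296) / (0.55 × 3) = 0.68 × 0.0755 = 0.0513

0.051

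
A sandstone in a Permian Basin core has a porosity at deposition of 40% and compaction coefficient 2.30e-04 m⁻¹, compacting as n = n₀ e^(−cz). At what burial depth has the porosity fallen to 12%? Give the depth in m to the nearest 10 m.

Working in km (1 km = 1000 m; c in km⁻¹ = c in m⁻¹ × 1000):
Invert Athy's law: z = ln(n₀/n) / c
z = ln(0.4/0.12) / 0.23 = ln(3.333) / 0.23 = 1.2040 / 0.23 = 5.235 km

5230 m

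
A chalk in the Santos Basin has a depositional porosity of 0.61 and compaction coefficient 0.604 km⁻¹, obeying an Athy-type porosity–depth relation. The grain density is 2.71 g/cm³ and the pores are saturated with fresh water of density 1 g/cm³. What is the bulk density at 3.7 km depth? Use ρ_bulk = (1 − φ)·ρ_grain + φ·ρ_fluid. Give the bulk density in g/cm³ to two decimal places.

Porosity at depth: phi = 0.61·exp(−0.604×3.7) = 0.61×0.1070 = 0.0653
Bulk density: ρ_b = (1−phi)ρ_g + phi·ρ_f = 0.9347×2.71 + 0.0653×1
       = 2.533 + 0.065 = 2.598 g/cm³

2.60 g/cm³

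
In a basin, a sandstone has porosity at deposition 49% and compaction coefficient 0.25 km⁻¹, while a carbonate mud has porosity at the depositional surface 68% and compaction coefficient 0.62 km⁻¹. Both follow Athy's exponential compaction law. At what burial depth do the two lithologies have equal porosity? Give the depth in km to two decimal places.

0.89 km

Set phi₀ₐ e^(−βₐZ) = phi₀ᵦ e^(−βᵦZ) ⇒ ln(phi₀ₐ/phi₀ᵦ) = (βₐ − βᵦ)·Z
Z = ln(0.49/0.68) / (0.25 − 0.62) = -0.3277 / -0.37 = 0.886 km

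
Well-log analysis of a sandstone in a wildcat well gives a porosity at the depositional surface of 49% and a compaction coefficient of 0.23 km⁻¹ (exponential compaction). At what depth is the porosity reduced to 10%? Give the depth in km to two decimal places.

Invert Athy's law: z = ln(φ₀/φ) / β
z = ln(0.49/0.1) / 0.23 = ln(4.9) / 0.23 = 1.5892 / 0.23 = 6.910 km

6.91 km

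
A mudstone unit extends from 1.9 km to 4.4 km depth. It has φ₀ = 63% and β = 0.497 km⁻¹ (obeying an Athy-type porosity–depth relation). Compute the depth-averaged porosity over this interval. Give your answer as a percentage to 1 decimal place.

14.0%

⟨φ⟩ = (1/(d₂−d₁)) ∫ φ₀ e^(−βd) dd = φ₀·(e^(−β·d₁) − e^(−β·d₂)) / (β·(d₂−d₁))
e^(−0.497×1.9) = 0.3890; e^(−0.497×4.4) = 0.1123
⟨φ⟩ = 0.63 × (0.3890 − 0.1123) / (0.497 × 2.5) = 0.63 × 0.2227 = 0.1403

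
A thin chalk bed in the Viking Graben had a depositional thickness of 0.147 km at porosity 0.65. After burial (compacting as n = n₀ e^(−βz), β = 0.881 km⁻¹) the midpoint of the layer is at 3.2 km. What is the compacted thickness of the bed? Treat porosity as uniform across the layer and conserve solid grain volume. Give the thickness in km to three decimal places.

0.054 km

Porosity at 3.2 km: n = 0.65·exp(−0.881×3.2) = 0.0388
Solid-volume conservation: h(1−n) = h₀(1−n₀) ⇒ h = h₀·(1−n₀)/(1−n)
h = 0.147 × (1 − 0.65)/(1 − 0.0388) = 0.147 × 0.3641 = 0.0535 km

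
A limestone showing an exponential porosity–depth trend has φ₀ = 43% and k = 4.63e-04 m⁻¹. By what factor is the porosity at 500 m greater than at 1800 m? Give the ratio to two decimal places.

Working in km (1 km = 1000 m; k in km⁻¹ = k in m⁻¹ × 1000):
φ(d₁)/φ(d₂) = e^(−k·d₁)/e^(−k·d₂) = e^{k(d₂−d₁)}
= exp(0.463 × 1.3) = exp(0.6019) = 1.8256

1.83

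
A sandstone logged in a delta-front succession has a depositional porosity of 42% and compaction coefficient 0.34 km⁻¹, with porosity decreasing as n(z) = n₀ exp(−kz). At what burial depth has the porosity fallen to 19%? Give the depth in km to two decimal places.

Invert Athy's law: z = ln(n₀/n) / k
z = ln(0.42/0.19) / 0.34 = ln(2.211) / 0.34 = 0.7932 / 0.34 = 2.333 km

2.33 km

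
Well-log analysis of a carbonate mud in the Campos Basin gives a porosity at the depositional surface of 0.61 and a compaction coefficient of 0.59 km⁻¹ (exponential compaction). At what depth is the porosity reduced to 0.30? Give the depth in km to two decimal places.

Invert Athy's law: Z = ln(φ₀/φ) / c
Z = ln(0.61/0.3) / 0.59 = ln(2.033) / 0.59 = 0.7097 / 0.59 = 1.203 km

1.20 km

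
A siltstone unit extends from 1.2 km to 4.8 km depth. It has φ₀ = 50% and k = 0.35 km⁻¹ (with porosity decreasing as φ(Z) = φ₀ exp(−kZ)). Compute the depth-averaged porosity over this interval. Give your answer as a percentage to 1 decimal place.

18.7%

⟨φ⟩ = (1/(Z₂−Z₁)) ∫ φ₀ e^(−kZ) dZ = φ₀·(e^(−k·Z₁) − e^(−k·Z₂)) / (k·(Z₂−Z₁))
e^(−0.35×1.2) = 0.6570; e^(−0.35×4.8) = 0.1864
⟨φ⟩ = 0.5 × (0.6570 − 0.1864) / (0.35 × 3.6) = 0.5 × 0.3735 = 0.1868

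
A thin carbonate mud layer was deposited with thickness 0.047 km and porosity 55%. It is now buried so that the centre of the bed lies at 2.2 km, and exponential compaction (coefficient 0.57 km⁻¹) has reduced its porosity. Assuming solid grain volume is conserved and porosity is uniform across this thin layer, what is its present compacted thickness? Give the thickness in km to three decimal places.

0.025 km

Porosity at 2.2 km: n = 0.55·exp(−0.57×2.2) = 0.1569
Solid-volume conservation: h(1−n) = h₀(1−n₀) ⇒ h = h₀·(1−n₀)/(1−n)
h = 0.047 × (1 − 0.55)/(1 − 0.1569) = 0.047 × 0.5338 = 0.0251 km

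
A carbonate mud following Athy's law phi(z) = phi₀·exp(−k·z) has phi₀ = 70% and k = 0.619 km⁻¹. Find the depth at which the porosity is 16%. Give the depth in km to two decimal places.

Invert Athy's law: z = ln(phi₀/phi) / k
z = ln(0.7/0.16) / 0.619 = ln(4.375) / 0.619 = 1.4759 / 0.619 = 2.384 km

2.38 km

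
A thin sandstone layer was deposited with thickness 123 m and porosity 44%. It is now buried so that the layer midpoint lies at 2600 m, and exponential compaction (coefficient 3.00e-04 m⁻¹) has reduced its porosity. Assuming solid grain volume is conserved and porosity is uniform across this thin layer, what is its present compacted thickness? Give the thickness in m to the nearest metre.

86 m

Working in km (1 km = 1000 m; β in km⁻¹ = β in m⁻¹ × 1000):
Porosity at 2.6 km: φ = 0.44·exp(−0.3×2.6) = 0.2017
Solid-volume conservation: h(1−φ) = h₀(1−φ₀) ⇒ h = h₀·(1−φ₀)/(1−φ)
h = 0.123 × (1 − 0.44)/(1 − 0.2017) = 0.123 × 0.7015 = 0.0863 km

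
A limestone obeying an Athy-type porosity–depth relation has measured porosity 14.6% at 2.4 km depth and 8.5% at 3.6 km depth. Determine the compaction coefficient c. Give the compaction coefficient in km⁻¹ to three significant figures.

0.451 km⁻¹

Athy: n(d) = n₀ e^(−cd) ⇒ n₁/n₂ = e^{c(d₂−d₁)} ⇒ c = ln(n₁/n₂)/(d₂−d₁)
c = ln(0.146/0.085) / (3.6 − 2.4) = ln(1.718) / 1.2 = 0.5410 / 1.2 = 0.4508 km⁻¹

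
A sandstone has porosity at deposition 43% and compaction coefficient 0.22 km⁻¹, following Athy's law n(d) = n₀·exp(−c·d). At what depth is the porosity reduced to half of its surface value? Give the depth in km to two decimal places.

n/n₀ = 1/2 ⇒ exp(−c·d) = 1/2 ⇒ d = ln(2) / c
d = 0.6931 / 0.22 = 3.151 km

3.15 km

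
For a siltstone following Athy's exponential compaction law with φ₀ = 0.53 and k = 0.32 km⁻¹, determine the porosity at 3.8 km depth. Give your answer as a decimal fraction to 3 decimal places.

0.157

φ = φ₀·exp(−k·Z) = 0.53 × exp(−0.32 × 3.8) = 0.53 × exp(−1.216)
  = 0.53 × 0.2964 = 0.1571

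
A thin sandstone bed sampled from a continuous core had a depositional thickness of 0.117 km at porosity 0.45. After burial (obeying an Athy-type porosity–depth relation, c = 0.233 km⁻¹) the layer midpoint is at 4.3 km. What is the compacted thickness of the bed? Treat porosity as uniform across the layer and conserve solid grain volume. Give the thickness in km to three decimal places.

Porosity at 4.3 km: φ = 0.45·exp(−0.233×4.3) = 0.1652
Solid-volume conservation: h(1−φ) = h₀(1−φ₀) ⇒ h = h₀·(1−φ₀)/(1−φ)
h = 0.117 × (1 − 0.45)/(1 − 0.1652) = 0.117 × 0.6589 = 0.0771 km

0.077 km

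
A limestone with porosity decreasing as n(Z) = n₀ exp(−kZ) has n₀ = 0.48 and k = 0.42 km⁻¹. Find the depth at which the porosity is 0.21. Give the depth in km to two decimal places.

1.97 km

Invert Athy's law: Z = ln(n₀/n) / k
Z = ln(0.48/0.21) / 0.42 = ln(2.286) / 0.42 = 0.8267 / 0.42 = 1.968 km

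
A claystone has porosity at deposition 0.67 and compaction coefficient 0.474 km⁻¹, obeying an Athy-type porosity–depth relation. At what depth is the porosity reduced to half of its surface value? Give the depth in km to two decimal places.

1.46 km

φ/φ₀ = 1/2 ⇒ exp(−c·Z) = 1/2 ⇒ Z = ln(2) / c
Z = 0.6931 / 0.474 = 1.462 km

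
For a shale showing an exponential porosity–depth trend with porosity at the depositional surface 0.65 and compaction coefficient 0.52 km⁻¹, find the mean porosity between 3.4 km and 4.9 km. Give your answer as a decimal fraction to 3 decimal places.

0.077

⟨n⟩ = (1/(z₂−z₁)) ∫ n₀ e^(−kz) dz = n₀·(e^(−k·z₁) − e^(−k·z₂)) / (k·(z₂−z₁))
e^(−0.52×3.4) = 0.1707; e^(−0.52×4.9) = 0.0782
⟨n⟩ = 0.65 × (0.1707 − 0.0782) / (0.52 × 1.5) = 0.65 × 0.1185 = 0.0770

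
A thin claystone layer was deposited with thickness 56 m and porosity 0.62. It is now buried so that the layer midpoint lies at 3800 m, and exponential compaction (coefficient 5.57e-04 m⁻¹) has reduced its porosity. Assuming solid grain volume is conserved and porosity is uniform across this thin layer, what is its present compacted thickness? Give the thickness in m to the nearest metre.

Working in km (1 km = 1000 m; k in km⁻¹ = k in m⁻¹ × 1000):
Porosity at 3.8 km: n = 0.62·exp(−0.557×3.8) = 0.0747
Solid-volume conservation: h(1−n) = h₀(1−n₀) ⇒ h = h₀·(1−n₀)/(1−n)
h = 0.056 × (1 − 0.62)/(1 − 0.0747) = 0.056 × 0.4107 = 0.0230 km

23 m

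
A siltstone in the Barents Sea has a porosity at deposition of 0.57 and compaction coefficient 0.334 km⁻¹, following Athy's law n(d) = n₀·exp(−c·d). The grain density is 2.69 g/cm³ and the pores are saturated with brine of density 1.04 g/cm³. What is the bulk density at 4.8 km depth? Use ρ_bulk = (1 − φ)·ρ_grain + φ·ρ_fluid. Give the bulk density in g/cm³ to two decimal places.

2.50 g/cm³

Porosity at depth: n = 0.57·exp(−0.334×4.8) = 0.57×0.2013 = 0.1147
Bulk density: ρ_b = (1−n)ρ_g + n·ρ_f = 0.8853×2.69 + 0.1147×1.04
       = 2.381 + 0.119 = 2.501 g/cm³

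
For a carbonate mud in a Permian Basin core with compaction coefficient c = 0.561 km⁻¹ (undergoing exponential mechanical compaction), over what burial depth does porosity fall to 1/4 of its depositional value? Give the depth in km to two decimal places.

φ/φ₀ = 1/4 ⇒ exp(−c·z) = 1/4 ⇒ z = ln(4) / c
z = 1.3863 / 0.561 = 2.471 km

2.47 km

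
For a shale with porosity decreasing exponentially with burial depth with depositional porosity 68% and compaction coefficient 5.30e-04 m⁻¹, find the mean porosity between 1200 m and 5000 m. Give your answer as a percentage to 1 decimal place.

Working in km (1 km = 1000 m; c in km⁻¹ = c in m⁻¹ × 1000):
⟨n⟩ = (1/(z₂−z₁)) ∫ n₀ e^(−cz) dz = n₀·(e^(−c·z₁) − e^(−c·z₂)) / (c·(z₂−z₁))
e^(−0.53×1.2) = 0.5294; e^(−0.53×5) = 0.0707
⟨n⟩ = 0.68 × (0.5294 − 0.0707) / (0.53 × 3.8) = 0.68 × 0.2278 = 0.1549

15.5%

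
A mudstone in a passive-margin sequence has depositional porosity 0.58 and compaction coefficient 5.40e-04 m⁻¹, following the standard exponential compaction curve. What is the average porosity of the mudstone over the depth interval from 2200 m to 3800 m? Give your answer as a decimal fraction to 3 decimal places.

Working in km (1 km = 1000 m; k in km⁻¹ = k in m⁻¹ × 1000):
⟨phi⟩ = (1/(Z₂−Z₁)) ∫ phi₀ e^(−kZ) dZ = phi₀·(e^(−k·Z₁) − e^(−k·Z₂)) / (k·(Z₂−Z₁))
e^(−0.54×2.2) = 0.3048; e^(−0.54×3.8) = 0.1285
⟨phi⟩ = 0.58 × (0.3048 − 0.1285) / (0.54 × 1.6) = 0.58 × 0.2041 = 0.1184

0.118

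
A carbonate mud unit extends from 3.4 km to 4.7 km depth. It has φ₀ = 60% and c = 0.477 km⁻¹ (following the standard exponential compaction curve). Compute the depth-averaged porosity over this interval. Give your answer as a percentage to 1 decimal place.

⟨φ⟩ = (1/(d₂−d₁)) ∫ φ₀ e^(−cd) dd = φ₀·(e^(−c·d₁) − e^(−c·d₂)) / (c·(d₂−d₁))
e^(−0.477×3.4) = 0.1975; e^(−0.477×4.7) = 0.1063
⟨φ⟩ = 0.6 × (0.1975 − 0.1063) / (0.477 × 1.3) = 0.6 × 0.1472 = 0.0883

8.8%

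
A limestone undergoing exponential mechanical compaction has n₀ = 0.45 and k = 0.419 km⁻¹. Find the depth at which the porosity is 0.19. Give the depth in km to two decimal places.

2.06 km

Invert Athy's law: Z = ln(n₀/n) / k
Z = ln(0.45/0.19) / 0.419 = ln(2.368) / 0.419 = 0.8622 / 0.419 = 2.058 km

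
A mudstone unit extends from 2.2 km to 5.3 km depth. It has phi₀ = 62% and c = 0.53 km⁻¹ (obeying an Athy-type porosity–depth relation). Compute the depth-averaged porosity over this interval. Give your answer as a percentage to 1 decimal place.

⟨phi⟩ = (1/(Z₂−Z₁)) ∫ phi₀ e^(−cZ) dZ = phi₀·(e^(−c·Z₁) − e^(−c·Z₂)) / (c·(Z₂−Z₁))
e^(−0.53×2.2) = 0.3116; e^(−0.53×5.3) = 0.0603
⟨phi⟩ = 0.62 × (0.3116 − 0.0603) / (0.53 × 3.1) = 0.62 × 0.1530 = 0.0948

9.5%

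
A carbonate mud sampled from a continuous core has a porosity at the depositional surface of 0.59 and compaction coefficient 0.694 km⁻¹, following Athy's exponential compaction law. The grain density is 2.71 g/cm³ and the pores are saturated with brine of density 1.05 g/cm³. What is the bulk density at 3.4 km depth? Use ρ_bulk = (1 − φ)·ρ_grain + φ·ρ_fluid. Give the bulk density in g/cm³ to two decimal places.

2.62 g/cm³

Porosity at depth: φ = 0.59·exp(−0.694×3.4) = 0.59×0.0945 = 0.0557
Bulk density: ρ_b = (1−φ)ρ_g + φ·ρ_f = 0.9443×2.71 + 0.0557×1.05
       = 2.559 + 0.059 = 2.617 g/cm³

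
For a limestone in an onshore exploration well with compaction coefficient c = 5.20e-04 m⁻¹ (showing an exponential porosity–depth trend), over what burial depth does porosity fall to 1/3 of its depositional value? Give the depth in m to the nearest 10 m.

Working in km (1 km = 1000 m; c in km⁻¹ = c in m⁻¹ × 1000):
φ/φ₀ = 1/3 ⇒ exp(−c·z) = 1/3 ⇒ z = ln(3) / c
z = 1.0986 / 0.52 = 2.113 km

2110 m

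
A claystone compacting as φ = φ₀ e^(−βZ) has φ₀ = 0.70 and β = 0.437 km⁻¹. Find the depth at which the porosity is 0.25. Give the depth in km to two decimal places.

Invert Athy's law: Z = ln(φ₀/φ) / β
Z = ln(0.7/0.25) / 0.437 = ln(2.8) / 0.437 = 1.0296 / 0.437 = 2.356 km

2.36 km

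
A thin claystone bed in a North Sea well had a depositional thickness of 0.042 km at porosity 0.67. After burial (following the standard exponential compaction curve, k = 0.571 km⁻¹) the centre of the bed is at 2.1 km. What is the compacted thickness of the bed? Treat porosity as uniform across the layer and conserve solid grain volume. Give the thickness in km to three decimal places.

Porosity at 2.1 km: φ = 0.67·exp(−0.571×2.1) = 0.2020
Solid-volume conservation: h(1−φ) = h₀(1−φ₀) ⇒ h = h₀·(1−φ₀)/(1−φ)
h = 0.042 × (1 − 0.67)/(1 − 0.2020) = 0.042 × 0.4135 = 0.0174 km

0.017 km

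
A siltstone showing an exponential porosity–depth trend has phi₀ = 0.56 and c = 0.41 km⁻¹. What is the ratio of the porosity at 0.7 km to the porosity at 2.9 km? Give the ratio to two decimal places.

2.46

phi(d₁)/phi(d₂) = e^(−c·d₁)/e^(−c·d₂) = e^{c(d₂−d₁)}
= exp(0.41 × 2.2) = exp(0.902) = 2.4645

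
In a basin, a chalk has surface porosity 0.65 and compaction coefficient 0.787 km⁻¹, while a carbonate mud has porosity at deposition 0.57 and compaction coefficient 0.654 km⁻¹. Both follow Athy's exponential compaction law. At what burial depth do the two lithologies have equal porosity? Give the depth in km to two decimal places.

Set n₀ₐ e^(−βₐd) = n₀ᵦ e^(−βᵦd) ⇒ ln(n₀ₐ/n₀ᵦ) = (βₐ − βᵦ)·d
d = ln(0.65/0.57) / (0.787 − 0.654) = 0.1313 / 0.133 = 0.987 km

0.99 km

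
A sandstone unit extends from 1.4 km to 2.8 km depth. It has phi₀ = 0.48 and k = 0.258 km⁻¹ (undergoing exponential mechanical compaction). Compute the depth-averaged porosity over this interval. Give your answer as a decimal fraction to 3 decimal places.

0.281

⟨phi⟩ = (1/(Z₂−Z₁)) ∫ phi₀ e^(−kZ) dZ = phi₀·(e^(−k·Z₁) − e^(−k·Z₂)) / (k·(Z₂−Z₁))
e^(−0.258×1.4) = 0.6968; e^(−0.258×2.8) = 0.4856
⟨phi⟩ = 0.48 × (0.6968 − 0.4856) / (0.258 × 1.4) = 0.48 × 0.5849 = 0.2807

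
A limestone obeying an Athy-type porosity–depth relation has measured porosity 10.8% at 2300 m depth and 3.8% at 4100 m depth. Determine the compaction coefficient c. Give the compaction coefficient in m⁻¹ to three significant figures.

0.000580 m⁻¹

Working in km (1 km = 1000 m; c in km⁻¹ = c in m⁻¹ × 1000):
Athy: n(z) = n₀ e^(−cz) ⇒ n₁/n₂ = e^{c(z₂−z₁)} ⇒ c = ln(n₁/n₂)/(z₂−z₁)
c = ln(0.108/0.038) / (4.1 − 2.3) = ln(2.842) / 1.8 = 1.0445 / 1.8 = 0.5803 km⁻¹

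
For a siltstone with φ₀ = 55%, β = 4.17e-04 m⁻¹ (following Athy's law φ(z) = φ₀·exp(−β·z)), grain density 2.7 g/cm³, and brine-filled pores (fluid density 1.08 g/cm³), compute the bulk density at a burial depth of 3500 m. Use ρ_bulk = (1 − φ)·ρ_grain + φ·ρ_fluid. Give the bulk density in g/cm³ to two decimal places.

Working in km (1 km = 1000 m; β in km⁻¹ = β in m⁻¹ × 1000):
Porosity at depth: φ = 0.55·exp(−0.417×3.5) = 0.55×0.2324 = 0.1278
Bulk density: ρ_b = (1−φ)ρ_g + φ·ρ_f = 0.8722×2.7 + 0.1278×1.08
       = 2.355 + 0.138 = 2.493 g/cm³

2.49 g/cm³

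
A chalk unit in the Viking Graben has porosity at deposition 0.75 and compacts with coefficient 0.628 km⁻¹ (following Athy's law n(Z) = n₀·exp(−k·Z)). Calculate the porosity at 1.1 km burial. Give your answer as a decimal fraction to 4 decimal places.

0.3759

n = n₀·exp(−k·Z) = 0.75 × exp(−0.628 × 1.1) = 0.75 × exp(−0.6908)
  = 0.75 × 0.5012 = 0.3759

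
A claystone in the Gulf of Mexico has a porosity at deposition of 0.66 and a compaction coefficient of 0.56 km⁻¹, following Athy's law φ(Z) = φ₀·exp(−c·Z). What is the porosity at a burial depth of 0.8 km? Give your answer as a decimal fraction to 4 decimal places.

0.4217

φ = φ₀·exp(−c·Z) = 0.66 × exp(−0.56 × 0.8) = 0.66 × exp(−0.448)
  = 0.66 × 0.6389 = 0.4217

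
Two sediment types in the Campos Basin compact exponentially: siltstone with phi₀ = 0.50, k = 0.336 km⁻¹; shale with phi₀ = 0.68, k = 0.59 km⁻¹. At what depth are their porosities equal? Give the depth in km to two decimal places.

Set phi₀ₐ e^(−kₐZ) = phi₀ᵦ e^(−kᵦZ) ⇒ ln(phi₀ₐ/phi₀ᵦ) = (kₐ − kᵦ)·Z
Z = ln(0.5/0.68) / (0.336 − 0.59) = -0.3075 / -0.254 = 1.211 km

1.21 km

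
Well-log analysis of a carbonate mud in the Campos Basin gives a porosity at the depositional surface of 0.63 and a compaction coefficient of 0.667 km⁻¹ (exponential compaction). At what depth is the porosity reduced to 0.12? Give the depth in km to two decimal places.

Invert Athy's law: d = ln(n₀/n) / c
d = ln(0.63/0.12) / 0.667 = ln(5.25) / 0.667 = 1.6582 / 0.667 = 2.486 km

2.49 km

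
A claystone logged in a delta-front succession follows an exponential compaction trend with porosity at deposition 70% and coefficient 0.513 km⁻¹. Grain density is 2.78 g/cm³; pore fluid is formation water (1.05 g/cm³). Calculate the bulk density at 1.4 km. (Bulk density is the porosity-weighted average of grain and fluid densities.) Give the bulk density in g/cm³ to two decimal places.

2.19 g/cm³

Porosity at depth: n = 0.7·exp(−0.513×1.4) = 0.7×0.4876 = 0.3413
Bulk density: ρ_b = (1−n)ρ_g + n·ρ_f = 0.6587×2.78 + 0.3413×1.05
       = 1.831 + 0.358 = 2.189 g/cm³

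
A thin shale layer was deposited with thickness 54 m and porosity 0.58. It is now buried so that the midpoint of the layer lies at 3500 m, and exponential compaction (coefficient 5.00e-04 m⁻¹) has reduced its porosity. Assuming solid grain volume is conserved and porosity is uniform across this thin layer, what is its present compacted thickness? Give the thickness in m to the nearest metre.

Working in km (1 km = 1000 m; β in km⁻¹ = β in m⁻¹ × 1000):
Porosity at 3.5 km: phi = 0.58·exp(−0.5×3.5) = 0.1008
Solid-volume conservation: h(1−phi) = h₀(1−phi₀) ⇒ h = h₀·(1−phi₀)/(1−phi)
h = 0.054 × (1 − 0.58)/(1 − 0.1008) = 0.054 × 0.4671 = 0.0252 km

25 m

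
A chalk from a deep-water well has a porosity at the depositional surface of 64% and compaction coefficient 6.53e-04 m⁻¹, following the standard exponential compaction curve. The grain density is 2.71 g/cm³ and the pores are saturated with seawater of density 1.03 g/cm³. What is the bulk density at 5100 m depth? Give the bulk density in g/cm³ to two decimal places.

2.67 g/cm³

Working in km (1 km = 1000 m; c in km⁻¹ = c in m⁻¹ × 1000):
Porosity at depth: n = 0.64·exp(−0.653×5.1) = 0.64×0.0358 = 0.0229
Bulk density: ρ_b = (1−n)ρ_g + n·ρ_f = 0.9771×2.71 + 0.0229×1.03
       = 2.648 + 0.024 = 2.672 g/cm³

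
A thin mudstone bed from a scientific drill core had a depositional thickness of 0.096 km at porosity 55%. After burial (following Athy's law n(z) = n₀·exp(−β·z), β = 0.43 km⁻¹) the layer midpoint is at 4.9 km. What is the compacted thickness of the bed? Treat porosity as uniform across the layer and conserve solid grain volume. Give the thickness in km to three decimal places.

0.046 km

Porosity at 4.9 km: n = 0.55·exp(−0.43×4.9) = 0.0669
Solid-volume conservation: h(1−n) = h₀(1−n₀) ⇒ h = h₀·(1−n₀)/(1−n)
h = 0.096 × (1 − 0.55)/(1 − 0.0669) = 0.096 × 0.4823 = 0.0463 km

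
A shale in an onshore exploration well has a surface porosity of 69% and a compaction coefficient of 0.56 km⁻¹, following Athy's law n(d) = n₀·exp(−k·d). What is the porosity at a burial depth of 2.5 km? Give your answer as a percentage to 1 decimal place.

17.0%

n = n₀·exp(−k·d) = 0.69 × exp(−0.56 × 2.5) = 0.69 × exp(−1.4)
  = 0.69 × 0.2466 = 0.1702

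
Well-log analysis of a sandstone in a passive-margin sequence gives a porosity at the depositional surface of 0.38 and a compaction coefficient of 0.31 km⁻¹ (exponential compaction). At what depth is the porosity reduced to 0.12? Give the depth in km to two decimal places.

Invert Athy's law: d = ln(φ₀/φ) / β
d = ln(0.38/0.12) / 0.31 = ln(3.167) / 0.31 = 1.1527 / 0.31 = 3.718 km

3.72 km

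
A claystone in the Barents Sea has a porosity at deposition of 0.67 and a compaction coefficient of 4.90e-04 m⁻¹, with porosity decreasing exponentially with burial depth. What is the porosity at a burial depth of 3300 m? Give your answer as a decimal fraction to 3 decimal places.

Working in km (1 km = 1000 m; c in km⁻¹ = c in m⁻¹ × 1000):
phi = phi₀·exp(−c·z) = 0.67 × exp(−0.49 × 3.3) = 0.67 × exp(−1.617)
  = 0.67 × 0.1985 = 0.1330

0.133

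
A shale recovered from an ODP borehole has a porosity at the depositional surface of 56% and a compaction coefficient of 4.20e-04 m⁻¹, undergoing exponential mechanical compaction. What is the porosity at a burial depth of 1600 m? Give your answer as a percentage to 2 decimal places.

28.60%

Working in km (1 km = 1000 m; k in km⁻¹ = k in m⁻¹ × 1000):
φ = φ₀·exp(−k·d) = 0.56 × exp(−0.42 × 1.6) = 0.56 × exp(−0.672)
  = 0.56 × 0.5107 = 0.2860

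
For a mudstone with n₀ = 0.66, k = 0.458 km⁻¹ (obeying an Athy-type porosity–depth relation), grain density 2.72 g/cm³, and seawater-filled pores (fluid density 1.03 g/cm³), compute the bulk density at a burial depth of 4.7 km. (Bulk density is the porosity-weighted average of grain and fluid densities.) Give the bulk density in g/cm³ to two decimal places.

Porosity at depth: n = 0.66·exp(−0.458×4.7) = 0.66×0.1162 = 0.0767
Bulk density: ρ_b = (1−n)ρ_g + n·ρ_f = 0.9233×2.72 + 0.0767×1.03
       = 2.511 + 0.079 = 2.590 g/cm³

2.59 g/cm³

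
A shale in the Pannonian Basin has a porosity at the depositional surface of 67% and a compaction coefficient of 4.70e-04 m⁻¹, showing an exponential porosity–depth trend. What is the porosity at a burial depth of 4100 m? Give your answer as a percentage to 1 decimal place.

Working in km (1 km = 1000 m; β in km⁻¹ = β in m⁻¹ × 1000):
φ = φ₀·exp(−β·d) = 0.67 × exp(−0.47 × 4.1) = 0.67 × exp(−1.927)
  = 0.67 × 0.1456 = 0.0975

9.8%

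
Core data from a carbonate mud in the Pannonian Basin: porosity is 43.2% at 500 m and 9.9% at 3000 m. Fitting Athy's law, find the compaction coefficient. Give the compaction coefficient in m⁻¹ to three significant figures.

0.000589 m⁻¹

Working in km (1 km = 1000 m; k in km⁻¹ = k in m⁻¹ × 1000):
Athy: φ(z) = φ₀ e^(−kz) ⇒ φ₁/φ₂ = e^{k(z₂−z₁)} ⇒ k = ln(φ₁/φ₂)/(z₂−z₁)
k = ln(0.432/0.099) / (3 − 0.5) = ln(4.364) / 2.5 = 1.4733 / 2.5 = 0.5893 km⁻¹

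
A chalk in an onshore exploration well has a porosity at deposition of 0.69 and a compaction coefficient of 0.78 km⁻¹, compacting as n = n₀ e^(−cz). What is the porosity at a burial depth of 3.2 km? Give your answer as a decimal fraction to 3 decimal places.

n = n₀·exp(−c·z) = 0.69 × exp(−0.78 × 3.2) = 0.69 × exp(−2.496)
  = 0.69 × 0.0824 = 0.0569

0.057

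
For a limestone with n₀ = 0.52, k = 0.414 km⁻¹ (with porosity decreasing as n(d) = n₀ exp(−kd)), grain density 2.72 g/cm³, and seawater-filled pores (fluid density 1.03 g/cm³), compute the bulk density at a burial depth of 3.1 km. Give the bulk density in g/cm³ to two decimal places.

Porosity at depth: n = 0.52·exp(−0.414×3.1) = 0.52×0.2771 = 0.1441
Bulk density: ρ_b = (1−n)ρ_g + n·ρ_f = 0.8559×2.72 + 0.1441×1.03
       = 2.328 + 0.148 = 2.476 g/cm³

2.48 g/cm³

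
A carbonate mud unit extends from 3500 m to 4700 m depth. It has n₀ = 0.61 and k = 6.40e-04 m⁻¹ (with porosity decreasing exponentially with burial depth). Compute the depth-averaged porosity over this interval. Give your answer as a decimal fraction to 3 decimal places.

0.045

Working in km (1 km = 1000 m; k in km⁻¹ = k in m⁻¹ × 1000):
⟨n⟩ = (1/(d₂−d₁)) ∫ n₀ e^(−kd) dd = n₀·(e^(−k·d₁) − e^(−k·d₂)) / (k·(d₂−d₁))
e^(−0.64×3.5) = 0.1065; e^(−0.64×4.7) = 0.0494
⟨n⟩ = 0.61 × (0.1065 − 0.0494) / (0.64 × 1.2) = 0.61 × 0.0743 = 0.0453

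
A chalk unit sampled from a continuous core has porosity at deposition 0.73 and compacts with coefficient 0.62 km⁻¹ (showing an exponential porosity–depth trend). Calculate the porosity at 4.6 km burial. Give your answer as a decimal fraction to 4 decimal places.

0.0421

φ = φ₀·exp(−β·d) = 0.73 × exp(−0.62 × 4.6) = 0.73 × exp(−2.852)
  = 0.73 × 0.0577 = 0.0421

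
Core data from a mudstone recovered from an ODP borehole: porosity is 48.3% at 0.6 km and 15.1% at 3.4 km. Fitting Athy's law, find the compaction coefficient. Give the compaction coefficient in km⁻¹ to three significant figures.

Athy: n(Z) = n₀ e^(−kZ) ⇒ n₁/n₂ = e^{k(Z₂−Z₁)} ⇒ k = ln(n₁/n₂)/(Z₂−Z₁)
k = ln(0.483/0.151) / (3.4 − 0.6) = ln(3.199) / 2.8 = 1.1627 / 2.8 = 0.4153 km⁻¹

0.415 km⁻¹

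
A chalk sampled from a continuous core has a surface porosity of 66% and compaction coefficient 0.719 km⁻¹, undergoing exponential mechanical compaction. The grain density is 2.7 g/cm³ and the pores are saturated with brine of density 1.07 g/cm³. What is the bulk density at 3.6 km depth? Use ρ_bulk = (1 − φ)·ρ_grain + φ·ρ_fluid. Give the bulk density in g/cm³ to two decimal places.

2.62 g/cm³

Porosity at depth: phi = 0.66·exp(−0.719×3.6) = 0.66×0.0751 = 0.0496
Bulk density: ρ_b = (1−phi)ρ_g + phi·ρ_f = 0.9504×2.7 + 0.0496×1.07
       = 2.566 + 0.053 = 2.619 g/cm³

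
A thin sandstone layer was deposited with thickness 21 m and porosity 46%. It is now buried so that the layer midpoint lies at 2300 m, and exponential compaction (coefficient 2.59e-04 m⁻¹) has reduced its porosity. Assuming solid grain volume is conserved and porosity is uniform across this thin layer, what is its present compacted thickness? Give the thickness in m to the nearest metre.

15 m

Working in km (1 km = 1000 m; k in km⁻¹ = k in m⁻¹ × 1000):
Porosity at 2.3 km: phi = 0.46·exp(−0.259×2.3) = 0.2535
Solid-volume conservation: h(1−phi) = h₀(1−phi₀) ⇒ h = h₀·(1−phi₀)/(1−phi)
h = 0.021 × (1 − 0.46)/(1 − 0.2535) = 0.021 × 0.7234 = 0.0152 km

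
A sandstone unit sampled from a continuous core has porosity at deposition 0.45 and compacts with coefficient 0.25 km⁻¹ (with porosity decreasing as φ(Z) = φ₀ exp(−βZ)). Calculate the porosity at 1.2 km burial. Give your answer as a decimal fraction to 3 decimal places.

φ = φ₀·exp(−β·Z) = 0.45 × exp(−0.25 × 1.2) = 0.45 × exp(−0.3)
  = 0.45 × 0.7408 = 0.3334

0.333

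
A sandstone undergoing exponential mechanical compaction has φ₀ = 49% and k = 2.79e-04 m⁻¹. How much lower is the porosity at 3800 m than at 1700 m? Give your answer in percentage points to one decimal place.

13.5 percentage points

Working in km (1 km = 1000 m; k in km⁻¹ = k in m⁻¹ × 1000):
φ(1.7) = 0.49·e^(−0.279×1.7) = 0.3049
φ(3.8) = 0.49·e^(−0.279×3.8) = 0.1697
Δφ = 0.3049 − 0.1697 = 0.1352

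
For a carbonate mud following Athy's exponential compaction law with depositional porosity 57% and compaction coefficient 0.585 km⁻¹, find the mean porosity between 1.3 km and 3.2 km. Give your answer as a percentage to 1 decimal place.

16.1%

⟨φ⟩ = (1/(Z₂−Z₁)) ∫ φ₀ e^(−kZ) dZ = φ₀·(e^(−k·Z₁) − e^(−k·Z₂)) / (k·(Z₂−Z₁))
e^(−0.585×1.3) = 0.4674; e^(−0.585×3.2) = 0.1538
⟨φ⟩ = 0.57 × (0.4674 − 0.1538) / (0.585 × 1.9) = 0.57 × 0.2822 = 0.1608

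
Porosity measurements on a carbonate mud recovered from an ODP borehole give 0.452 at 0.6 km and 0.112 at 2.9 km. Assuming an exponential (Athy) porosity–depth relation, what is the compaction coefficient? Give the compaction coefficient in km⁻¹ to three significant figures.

0.607 km⁻¹

Athy: n(z) = n₀ e^(−βz) ⇒ n₁/n₂ = e^{β(z₂−z₁)} ⇒ β = ln(n₁/n₂)/(z₂−z₁)
β = ln(0.452/0.112) / (2.9 − 0.6) = ln(4.036) / 2.3 = 1.3952 / 2.3 = 0.6066 km⁻¹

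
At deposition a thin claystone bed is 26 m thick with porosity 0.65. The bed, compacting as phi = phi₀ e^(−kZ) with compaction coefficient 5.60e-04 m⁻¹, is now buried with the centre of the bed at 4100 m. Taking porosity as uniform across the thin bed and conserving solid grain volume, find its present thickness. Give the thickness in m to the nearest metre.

Working in km (1 km = 1000 m; k in km⁻¹ = k in m⁻¹ × 1000):
Porosity at 4.1 km: phi = 0.65·exp(−0.56×4.1) = 0.0654
Solid-volume conservation: h(1−phi) = h₀(1−phi₀) ⇒ h = h₀·(1−phi₀)/(1−phi)
h = 0.026 × (1 − 0.65)/(1 − 0.0654) = 0.026 × 0.3745 = 0.0097 km

10 m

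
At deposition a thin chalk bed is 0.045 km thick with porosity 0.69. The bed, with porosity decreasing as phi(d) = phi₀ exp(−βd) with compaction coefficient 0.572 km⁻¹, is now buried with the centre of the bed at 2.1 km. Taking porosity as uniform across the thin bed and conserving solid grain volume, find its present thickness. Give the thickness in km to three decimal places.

0.018 km

Porosity at 2.1 km: phi = 0.69·exp(−0.572×2.1) = 0.2076
Solid-volume conservation: h(1−phi) = h₀(1−phi₀) ⇒ h = h₀·(1−phi₀)/(1−phi)
h = 0.045 × (1 − 0.69)/(1 − 0.2076) = 0.045 × 0.3912 = 0.0176 km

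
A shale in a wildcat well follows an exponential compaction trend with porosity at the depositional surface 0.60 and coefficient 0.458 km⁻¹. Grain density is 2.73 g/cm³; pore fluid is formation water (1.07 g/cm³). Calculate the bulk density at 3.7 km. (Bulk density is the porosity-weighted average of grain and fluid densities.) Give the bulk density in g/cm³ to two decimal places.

Porosity at depth: n = 0.6·exp(−0.458×3.7) = 0.6×0.1837 = 0.1102
Bulk density: ρ_b = (1−n)ρ_g + n·ρ_f = 0.8898×2.73 + 0.1102×1.07
       = 2.429 + 0.118 = 2.547 g/cm³

2.55 g/cm³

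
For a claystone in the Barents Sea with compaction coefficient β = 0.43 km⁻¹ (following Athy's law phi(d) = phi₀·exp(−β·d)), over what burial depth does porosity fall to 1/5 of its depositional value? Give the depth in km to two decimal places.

3.74 km

phi/phi₀ = 1/5 ⇒ exp(−β·d) = 1/5 ⇒ d = ln(5) / β
d = 1.6094 / 0.43 = 3.743 km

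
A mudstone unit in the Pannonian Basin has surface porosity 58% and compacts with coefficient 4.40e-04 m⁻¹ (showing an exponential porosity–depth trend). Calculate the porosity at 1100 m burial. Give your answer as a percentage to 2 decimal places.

Working in km (1 km = 1000 m; β in km⁻¹ = β in m⁻¹ × 1000):
phi = phi₀·exp(−β·Z) = 0.58 × exp(−0.44 × 1.1) = 0.58 × exp(−0.484)
  = 0.58 × 0.6163 = 0.3575

35.75%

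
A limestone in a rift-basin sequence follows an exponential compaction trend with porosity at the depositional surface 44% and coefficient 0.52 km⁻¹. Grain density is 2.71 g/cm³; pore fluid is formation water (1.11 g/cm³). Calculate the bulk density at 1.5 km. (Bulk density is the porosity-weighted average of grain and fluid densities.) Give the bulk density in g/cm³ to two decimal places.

2.39 g/cm³

Porosity at depth: φ = 0.44·exp(−0.52×1.5) = 0.44×0.4584 = 0.2017
Bulk density: ρ_b = (1−φ)ρ_g + φ·ρ_f = 0.7983×2.71 + 0.2017×1.11
       = 2.163 + 0.224 = 2.387 g/cm³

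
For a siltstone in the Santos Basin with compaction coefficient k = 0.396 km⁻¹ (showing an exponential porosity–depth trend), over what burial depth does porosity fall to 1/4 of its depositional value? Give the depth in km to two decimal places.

3.50 km

n/n₀ = 1/4 ⇒ exp(−k·Z) = 1/4 ⇒ Z = ln(4) / k
Z = 1.3863 / 0.396 = 3.501 km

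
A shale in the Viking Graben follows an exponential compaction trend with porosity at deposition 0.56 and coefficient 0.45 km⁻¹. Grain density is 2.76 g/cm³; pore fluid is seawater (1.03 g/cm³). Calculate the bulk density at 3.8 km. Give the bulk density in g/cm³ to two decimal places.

2.58 g/cm³

Porosity at depth: phi = 0.56·exp(−0.45×3.8) = 0.56×0.1809 = 0.1013
Bulk density: ρ_b = (1−phi)ρ_g + phi·ρ_f = 0.8987×2.76 + 0.1013×1.03
       = 2.480 + 0.104 = 2.585 g/cm³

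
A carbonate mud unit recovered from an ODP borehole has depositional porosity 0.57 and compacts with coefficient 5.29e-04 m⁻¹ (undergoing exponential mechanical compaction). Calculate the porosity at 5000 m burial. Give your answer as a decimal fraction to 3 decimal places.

0.040

Working in km (1 km = 1000 m; β in km⁻¹ = β in m⁻¹ × 1000):
n = n₀·exp(−β·z) = 0.57 × exp(−0.529 × 5) = 0.57 × exp(−2.645)
  = 0.57 × 0.0710 = 0.0405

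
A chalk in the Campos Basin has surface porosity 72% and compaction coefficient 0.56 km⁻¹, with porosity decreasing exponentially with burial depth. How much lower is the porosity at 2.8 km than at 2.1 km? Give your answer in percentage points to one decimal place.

7.2 percentage points

n(2.1) = 0.72·e^(−0.56×2.1) = 0.2221
n(2.8) = 0.72·e^(−0.56×2.8) = 0.1501
Δn = 0.2221 − 0.1501 = 0.0720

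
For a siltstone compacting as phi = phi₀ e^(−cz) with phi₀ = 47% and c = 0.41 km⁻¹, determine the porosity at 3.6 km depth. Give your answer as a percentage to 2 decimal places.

10.74%

phi = phi₀·exp(−c·z) = 0.47 × exp(−0.41 × 3.6) = 0.47 × exp(−1.476)
  = 0.47 × 0.2286 = 0.1074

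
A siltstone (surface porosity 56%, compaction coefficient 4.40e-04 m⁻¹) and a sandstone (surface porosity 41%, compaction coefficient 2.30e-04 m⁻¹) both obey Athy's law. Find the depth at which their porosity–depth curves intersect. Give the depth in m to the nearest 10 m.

1480 m

Working in km (1 km = 1000 m; c in km⁻¹ = c in m⁻¹ × 1000):
Set n₀ₐ e^(−cₐd) = n₀ᵦ e^(−cᵦd) ⇒ ln(n₀ₐ/n₀ᵦ) = (cₐ − cᵦ)·d
d = ln(0.56/0.41) / (0.44 − 0.23) = 0.3118 / 0.21 = 1.485 km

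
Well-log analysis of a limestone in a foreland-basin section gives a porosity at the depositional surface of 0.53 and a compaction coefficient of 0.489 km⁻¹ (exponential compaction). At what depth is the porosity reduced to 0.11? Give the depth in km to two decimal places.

Invert Athy's law: d = ln(phi₀/phi) / k
d = ln(0.53/0.11) / 0.489 = ln(4.818) / 0.489 = 1.5724 / 0.489 = 3.216 km

3.22 km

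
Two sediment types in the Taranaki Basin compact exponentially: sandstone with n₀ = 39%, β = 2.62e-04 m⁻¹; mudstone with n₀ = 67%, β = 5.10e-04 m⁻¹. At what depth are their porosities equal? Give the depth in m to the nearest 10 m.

2180 m

Working in km (1 km = 1000 m; β in km⁻¹ = β in m⁻¹ × 1000):
Set n₀ₐ e^(−βₐd) = n₀ᵦ e^(−βᵦd) ⇒ ln(n₀ₐ/n₀ᵦ) = (βₐ − βᵦ)·d
d = ln(0.39/0.67) / (0.262 − 0.51) = -0.5411 / -0.248 = 2.182 km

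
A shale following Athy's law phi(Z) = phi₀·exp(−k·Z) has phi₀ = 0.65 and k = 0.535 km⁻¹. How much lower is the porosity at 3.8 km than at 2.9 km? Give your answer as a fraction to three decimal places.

phi(2.9) = 0.65·e^(−0.535×2.9) = 0.1378
phi(3.8) = 0.65·e^(−0.535×3.8) = 0.0851
Δphi = 0.1378 − 0.0851 = 0.0526

0.053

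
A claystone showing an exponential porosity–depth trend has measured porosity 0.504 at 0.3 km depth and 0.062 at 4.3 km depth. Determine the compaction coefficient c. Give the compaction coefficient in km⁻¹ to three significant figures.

0.524 km⁻¹

Athy: φ(Z) = φ₀ e^(−cZ) ⇒ φ₁/φ₂ = e^{c(Z₂−Z₁)} ⇒ c = ln(φ₁/φ₂)/(Z₂−Z₁)
c = ln(0.504/0.062) / (4.3 − 0.3) = ln(8.129) / 4 = 2.0954 / 4 = 0.5239 km⁻¹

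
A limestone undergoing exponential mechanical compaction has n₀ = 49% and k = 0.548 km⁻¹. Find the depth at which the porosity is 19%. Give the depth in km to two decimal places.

1.73 km

Invert Athy's law: d = ln(n₀/n) / k
d = ln(0.49/0.19) / 0.548 = ln(2.579) / 0.548 = 0.9474 / 0.548 = 1.729 km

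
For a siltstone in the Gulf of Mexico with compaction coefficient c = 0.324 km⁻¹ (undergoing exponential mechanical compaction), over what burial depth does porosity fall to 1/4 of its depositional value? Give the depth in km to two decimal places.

n/n₀ = 1/4 ⇒ exp(−c·d) = 1/4 ⇒ d = ln(4) / c
d = 1.3863 / 0.324 = 4.279 km

4.28 km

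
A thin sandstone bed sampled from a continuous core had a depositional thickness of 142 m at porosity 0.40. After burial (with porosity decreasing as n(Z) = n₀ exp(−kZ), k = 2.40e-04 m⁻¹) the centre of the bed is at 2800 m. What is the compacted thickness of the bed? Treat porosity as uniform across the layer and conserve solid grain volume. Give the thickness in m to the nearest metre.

107 m

Working in km (1 km = 1000 m; k in km⁻¹ = k in m⁻¹ × 1000):
Porosity at 2.8 km: n = 0.4·exp(−0.24×2.8) = 0.2043
Solid-volume conservation: h(1−n) = h₀(1−n₀) ⇒ h = h₀·(1−n₀)/(1−n)
h = 0.142 × (1 − 0.4)/(1 − 0.2043) = 0.142 × 0.7540 = 0.1071 km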